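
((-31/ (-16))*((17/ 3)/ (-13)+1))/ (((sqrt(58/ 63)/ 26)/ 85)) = 28985*sqrt(406)/ 232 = 2517.38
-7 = -7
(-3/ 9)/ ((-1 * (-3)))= -1/ 9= -0.11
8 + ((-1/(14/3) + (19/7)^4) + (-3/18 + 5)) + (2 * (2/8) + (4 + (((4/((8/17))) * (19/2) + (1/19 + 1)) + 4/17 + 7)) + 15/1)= 1632644429/9306276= 175.43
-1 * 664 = -664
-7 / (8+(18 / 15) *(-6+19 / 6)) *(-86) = 3010 / 23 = 130.87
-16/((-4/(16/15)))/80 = 4/75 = 0.05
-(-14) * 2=28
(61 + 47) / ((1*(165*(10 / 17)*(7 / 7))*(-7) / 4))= -1224 / 1925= -0.64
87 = 87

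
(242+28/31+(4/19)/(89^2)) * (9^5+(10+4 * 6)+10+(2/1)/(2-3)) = 66965324487054/4665469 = 14353396.09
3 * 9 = 27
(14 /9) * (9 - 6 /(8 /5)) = 49 /6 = 8.17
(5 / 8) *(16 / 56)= 5 / 28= 0.18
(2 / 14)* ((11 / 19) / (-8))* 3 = -33 / 1064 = -0.03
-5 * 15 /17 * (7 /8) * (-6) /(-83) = -0.28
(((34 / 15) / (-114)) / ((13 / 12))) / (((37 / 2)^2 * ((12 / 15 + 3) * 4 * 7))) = -68 / 134919057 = -0.00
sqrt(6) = 2.45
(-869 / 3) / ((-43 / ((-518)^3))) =-120783902008 / 129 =-936309317.89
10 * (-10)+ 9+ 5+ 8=-78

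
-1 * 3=-3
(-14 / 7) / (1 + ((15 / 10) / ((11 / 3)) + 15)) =-44 / 361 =-0.12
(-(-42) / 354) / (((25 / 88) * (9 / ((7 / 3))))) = 4312 / 39825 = 0.11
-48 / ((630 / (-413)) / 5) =472 / 3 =157.33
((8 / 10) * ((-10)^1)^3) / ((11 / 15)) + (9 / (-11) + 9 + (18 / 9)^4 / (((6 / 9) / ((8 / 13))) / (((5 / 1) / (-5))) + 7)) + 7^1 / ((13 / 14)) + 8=-10807712 / 10153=-1064.48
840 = 840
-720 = -720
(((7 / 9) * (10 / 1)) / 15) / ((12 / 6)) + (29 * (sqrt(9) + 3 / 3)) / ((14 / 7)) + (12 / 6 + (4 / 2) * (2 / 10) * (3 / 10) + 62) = 82606 / 675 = 122.38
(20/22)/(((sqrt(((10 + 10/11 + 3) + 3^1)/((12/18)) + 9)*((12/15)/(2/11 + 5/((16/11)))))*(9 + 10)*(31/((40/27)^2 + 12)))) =5885425*sqrt(462)/7481534544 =0.02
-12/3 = -4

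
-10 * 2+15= -5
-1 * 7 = -7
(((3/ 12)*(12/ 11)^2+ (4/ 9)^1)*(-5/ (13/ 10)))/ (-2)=20200/ 14157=1.43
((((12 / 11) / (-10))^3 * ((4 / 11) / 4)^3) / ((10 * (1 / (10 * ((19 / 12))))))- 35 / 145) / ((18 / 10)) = -1550125793 / 11559435525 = -0.13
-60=-60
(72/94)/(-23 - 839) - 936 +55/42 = -795229805/850794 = -934.69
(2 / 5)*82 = 32.80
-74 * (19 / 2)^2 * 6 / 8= -40071 / 8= -5008.88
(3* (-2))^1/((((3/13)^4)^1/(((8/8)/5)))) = -57122/135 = -423.13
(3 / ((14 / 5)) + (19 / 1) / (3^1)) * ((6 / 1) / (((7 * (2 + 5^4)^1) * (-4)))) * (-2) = 311 / 61446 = 0.01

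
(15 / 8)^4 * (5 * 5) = 308.99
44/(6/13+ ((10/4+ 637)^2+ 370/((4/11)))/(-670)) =-0.07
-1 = -1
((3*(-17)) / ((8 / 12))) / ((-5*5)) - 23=-997 / 50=-19.94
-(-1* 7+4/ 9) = 59/ 9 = 6.56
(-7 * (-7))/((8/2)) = 49/4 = 12.25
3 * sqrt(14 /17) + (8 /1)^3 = 3 * sqrt(238) /17 + 512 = 514.72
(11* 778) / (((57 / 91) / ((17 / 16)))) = 6619613 / 456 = 14516.70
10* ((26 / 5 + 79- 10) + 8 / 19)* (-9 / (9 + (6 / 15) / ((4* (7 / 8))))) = -736.85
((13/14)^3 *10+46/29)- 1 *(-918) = 36907061/39788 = 927.59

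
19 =19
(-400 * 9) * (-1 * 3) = 10800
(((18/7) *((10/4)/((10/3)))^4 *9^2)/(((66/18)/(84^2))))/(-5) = -11160261/440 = -25364.23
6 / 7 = 0.86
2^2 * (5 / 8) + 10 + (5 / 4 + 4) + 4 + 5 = 26.75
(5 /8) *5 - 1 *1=17 /8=2.12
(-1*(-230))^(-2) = 1 / 52900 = 0.00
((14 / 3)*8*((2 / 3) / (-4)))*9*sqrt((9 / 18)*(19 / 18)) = -28*sqrt(19) / 3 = -40.68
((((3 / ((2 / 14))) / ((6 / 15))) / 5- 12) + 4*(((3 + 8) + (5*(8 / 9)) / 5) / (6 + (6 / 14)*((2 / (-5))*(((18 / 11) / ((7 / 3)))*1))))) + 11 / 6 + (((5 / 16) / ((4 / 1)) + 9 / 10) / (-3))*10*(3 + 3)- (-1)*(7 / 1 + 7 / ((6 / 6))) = 3261661 / 1140912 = 2.86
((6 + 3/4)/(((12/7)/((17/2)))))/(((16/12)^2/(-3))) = -28917/512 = -56.48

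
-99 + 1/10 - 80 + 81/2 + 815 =3383/5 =676.60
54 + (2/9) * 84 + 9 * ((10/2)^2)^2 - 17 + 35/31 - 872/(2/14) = -39265/93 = -422.20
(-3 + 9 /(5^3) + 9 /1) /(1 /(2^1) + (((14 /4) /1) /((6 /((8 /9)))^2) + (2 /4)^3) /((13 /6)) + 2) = 9590724 /4095875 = 2.34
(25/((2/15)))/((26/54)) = 10125/26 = 389.42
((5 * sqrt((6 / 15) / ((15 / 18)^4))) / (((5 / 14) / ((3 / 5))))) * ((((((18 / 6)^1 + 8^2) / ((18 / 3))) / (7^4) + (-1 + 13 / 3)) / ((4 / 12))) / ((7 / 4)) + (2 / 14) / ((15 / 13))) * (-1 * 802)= -85104435312 * sqrt(10) / 7503125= -35868.24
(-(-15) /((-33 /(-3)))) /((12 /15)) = 75 /44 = 1.70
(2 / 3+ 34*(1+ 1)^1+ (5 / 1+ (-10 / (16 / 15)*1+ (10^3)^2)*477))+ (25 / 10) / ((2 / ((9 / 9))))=476995603.04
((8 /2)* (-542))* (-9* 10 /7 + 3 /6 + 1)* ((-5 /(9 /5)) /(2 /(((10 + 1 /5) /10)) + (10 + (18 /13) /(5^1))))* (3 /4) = -4191.67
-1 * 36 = -36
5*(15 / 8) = 75 / 8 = 9.38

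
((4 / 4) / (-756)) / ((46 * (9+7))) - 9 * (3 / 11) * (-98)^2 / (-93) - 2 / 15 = 240345373271 / 948689280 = 253.34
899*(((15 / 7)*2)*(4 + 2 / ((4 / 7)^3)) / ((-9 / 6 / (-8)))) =2117145 / 7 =302449.29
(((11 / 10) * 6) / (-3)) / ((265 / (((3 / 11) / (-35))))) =3 / 46375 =0.00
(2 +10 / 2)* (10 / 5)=14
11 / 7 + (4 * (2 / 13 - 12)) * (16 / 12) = -16819 / 273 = -61.61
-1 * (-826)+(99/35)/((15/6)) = 827.13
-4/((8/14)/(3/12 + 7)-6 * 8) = 203/2432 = 0.08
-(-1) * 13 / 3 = 13 / 3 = 4.33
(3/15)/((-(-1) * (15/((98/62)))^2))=2401/1081125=0.00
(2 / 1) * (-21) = -42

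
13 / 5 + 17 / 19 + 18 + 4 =2422 / 95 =25.49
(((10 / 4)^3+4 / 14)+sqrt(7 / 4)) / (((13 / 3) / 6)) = 9*sqrt(7) / 13+8019 / 364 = 23.86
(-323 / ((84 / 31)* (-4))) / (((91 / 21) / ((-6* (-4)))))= 30039 / 182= 165.05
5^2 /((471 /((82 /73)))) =2050 /34383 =0.06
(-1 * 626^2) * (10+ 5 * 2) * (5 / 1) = -39187600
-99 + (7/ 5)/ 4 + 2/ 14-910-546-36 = -222671/ 140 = -1590.51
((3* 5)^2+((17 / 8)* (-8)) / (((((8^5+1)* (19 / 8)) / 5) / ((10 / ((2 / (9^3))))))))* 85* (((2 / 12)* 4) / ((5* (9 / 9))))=173285250 / 69179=2504.88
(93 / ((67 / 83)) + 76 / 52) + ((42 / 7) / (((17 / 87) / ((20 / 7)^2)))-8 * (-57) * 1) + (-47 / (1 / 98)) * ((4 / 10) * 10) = -12770042364 / 725543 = -17600.67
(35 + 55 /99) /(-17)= -320 /153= -2.09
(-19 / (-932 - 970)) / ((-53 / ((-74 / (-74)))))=-19 / 100806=-0.00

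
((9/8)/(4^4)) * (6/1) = 27/1024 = 0.03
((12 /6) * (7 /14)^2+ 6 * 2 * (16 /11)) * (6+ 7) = 233.41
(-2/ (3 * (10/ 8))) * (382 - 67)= -168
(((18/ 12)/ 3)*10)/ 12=5/ 12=0.42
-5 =-5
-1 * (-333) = 333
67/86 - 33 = -2771/86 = -32.22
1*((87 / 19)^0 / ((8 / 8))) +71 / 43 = 114 / 43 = 2.65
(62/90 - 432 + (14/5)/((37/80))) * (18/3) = -1416106/555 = -2551.54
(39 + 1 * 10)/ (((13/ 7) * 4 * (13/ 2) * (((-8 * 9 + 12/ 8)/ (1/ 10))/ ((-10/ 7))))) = 49/ 23829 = 0.00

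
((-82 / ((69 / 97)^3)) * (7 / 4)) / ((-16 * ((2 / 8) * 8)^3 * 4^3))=261937151 / 5382291456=0.05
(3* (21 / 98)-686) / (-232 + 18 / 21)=9595 / 3236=2.97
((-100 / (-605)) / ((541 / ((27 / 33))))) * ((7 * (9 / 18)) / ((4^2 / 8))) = 315 / 720071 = 0.00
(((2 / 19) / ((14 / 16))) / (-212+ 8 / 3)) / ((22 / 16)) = -96 / 229691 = -0.00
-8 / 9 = -0.89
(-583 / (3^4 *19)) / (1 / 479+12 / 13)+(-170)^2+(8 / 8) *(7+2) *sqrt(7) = 28923.40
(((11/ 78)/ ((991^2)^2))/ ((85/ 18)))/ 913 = 3/ 88457566650802115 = 0.00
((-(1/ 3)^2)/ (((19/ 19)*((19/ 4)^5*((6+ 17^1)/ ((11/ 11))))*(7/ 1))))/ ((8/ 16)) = -0.00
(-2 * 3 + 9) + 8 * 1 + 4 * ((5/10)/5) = 11.40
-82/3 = -27.33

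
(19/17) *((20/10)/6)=19/51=0.37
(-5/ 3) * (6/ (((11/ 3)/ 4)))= -120/ 11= -10.91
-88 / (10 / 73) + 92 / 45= -640.36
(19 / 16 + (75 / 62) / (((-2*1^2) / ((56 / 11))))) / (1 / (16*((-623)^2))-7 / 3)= 12017638227 / 14823421745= 0.81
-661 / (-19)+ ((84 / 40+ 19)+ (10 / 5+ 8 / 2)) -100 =-7241 / 190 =-38.11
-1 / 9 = -0.11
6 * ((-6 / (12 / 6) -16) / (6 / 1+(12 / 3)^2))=-57 / 11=-5.18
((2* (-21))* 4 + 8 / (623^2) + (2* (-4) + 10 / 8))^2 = 73604850625975321 / 2410305930256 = 30537.56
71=71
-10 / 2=-5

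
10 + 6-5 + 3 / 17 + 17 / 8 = 1809 / 136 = 13.30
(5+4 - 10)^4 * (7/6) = 1.17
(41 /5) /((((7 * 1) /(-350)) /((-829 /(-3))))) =-339890 /3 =-113296.67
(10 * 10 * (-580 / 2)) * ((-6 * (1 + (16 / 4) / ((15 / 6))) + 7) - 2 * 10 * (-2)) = -910600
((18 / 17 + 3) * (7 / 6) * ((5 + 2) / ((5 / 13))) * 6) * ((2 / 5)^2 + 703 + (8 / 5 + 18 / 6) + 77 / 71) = 55301620647 / 150875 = 366539.32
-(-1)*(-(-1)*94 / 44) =47 / 22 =2.14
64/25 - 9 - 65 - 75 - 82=-5711/25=-228.44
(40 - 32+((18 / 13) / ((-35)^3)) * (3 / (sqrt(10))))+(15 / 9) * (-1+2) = 29 / 3 - 27 * sqrt(10) / 2786875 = 9.67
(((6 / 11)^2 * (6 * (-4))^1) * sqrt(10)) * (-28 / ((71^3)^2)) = 24192 * sqrt(10) / 15500134354441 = 0.00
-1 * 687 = -687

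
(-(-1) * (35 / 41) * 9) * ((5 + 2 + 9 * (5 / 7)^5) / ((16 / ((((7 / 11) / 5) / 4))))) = 0.13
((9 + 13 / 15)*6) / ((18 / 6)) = 296 / 15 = 19.73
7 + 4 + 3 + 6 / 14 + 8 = 157 / 7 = 22.43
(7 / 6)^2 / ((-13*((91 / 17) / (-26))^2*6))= -289 / 702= -0.41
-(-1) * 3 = 3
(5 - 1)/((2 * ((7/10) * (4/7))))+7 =12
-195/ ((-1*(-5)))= -39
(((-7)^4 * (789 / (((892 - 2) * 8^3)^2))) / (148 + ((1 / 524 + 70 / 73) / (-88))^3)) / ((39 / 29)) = 21316035225139803256339 / 465034873043201943959769666400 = 0.00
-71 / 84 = -0.85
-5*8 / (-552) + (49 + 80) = 8906 / 69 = 129.07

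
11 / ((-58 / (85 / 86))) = -935 / 4988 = -0.19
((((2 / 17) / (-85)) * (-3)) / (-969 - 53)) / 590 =-3 / 435653050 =-0.00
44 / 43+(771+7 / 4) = 133089 / 172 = 773.77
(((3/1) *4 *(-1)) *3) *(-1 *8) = 288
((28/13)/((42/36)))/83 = 24/1079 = 0.02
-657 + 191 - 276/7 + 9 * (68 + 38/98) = 5393/49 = 110.06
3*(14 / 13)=42 / 13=3.23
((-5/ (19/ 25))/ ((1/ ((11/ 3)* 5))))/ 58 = -6875/ 3306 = -2.08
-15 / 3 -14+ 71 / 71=-18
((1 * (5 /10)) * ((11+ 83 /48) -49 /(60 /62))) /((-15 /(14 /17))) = 63679 /61200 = 1.04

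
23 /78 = 0.29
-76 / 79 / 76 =-1 / 79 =-0.01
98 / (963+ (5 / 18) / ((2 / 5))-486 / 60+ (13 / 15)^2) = 88200 / 860711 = 0.10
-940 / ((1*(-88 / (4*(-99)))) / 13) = -54990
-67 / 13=-5.15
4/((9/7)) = 28/9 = 3.11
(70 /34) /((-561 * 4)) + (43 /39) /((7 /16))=2915141 /1157156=2.52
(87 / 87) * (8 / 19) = 0.42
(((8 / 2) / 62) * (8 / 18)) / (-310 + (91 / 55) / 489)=-71720 / 775374387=-0.00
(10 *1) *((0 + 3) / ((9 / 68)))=680 / 3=226.67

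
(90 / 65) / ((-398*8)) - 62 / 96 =-80251 / 124176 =-0.65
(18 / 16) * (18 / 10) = 81 / 40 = 2.02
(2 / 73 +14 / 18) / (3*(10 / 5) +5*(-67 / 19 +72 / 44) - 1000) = -110561 / 137786697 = -0.00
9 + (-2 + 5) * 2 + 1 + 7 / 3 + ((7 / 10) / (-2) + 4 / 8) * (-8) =257 / 15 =17.13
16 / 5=3.20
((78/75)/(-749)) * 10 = -52/3745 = -0.01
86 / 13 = 6.62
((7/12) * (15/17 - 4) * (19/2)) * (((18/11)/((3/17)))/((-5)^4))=-7049/27500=-0.26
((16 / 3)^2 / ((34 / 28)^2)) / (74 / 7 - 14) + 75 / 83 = -3058807 / 647649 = -4.72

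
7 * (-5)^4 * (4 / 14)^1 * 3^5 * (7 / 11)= 2126250 / 11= 193295.45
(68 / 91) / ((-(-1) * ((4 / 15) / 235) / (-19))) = -1138575 / 91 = -12511.81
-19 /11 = -1.73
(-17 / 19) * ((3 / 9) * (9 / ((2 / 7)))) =-357 / 38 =-9.39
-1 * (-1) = 1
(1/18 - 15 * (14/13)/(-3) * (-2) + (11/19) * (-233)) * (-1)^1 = 647375/4446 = 145.61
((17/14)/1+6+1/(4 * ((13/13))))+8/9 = 2105/252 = 8.35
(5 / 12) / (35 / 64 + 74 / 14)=560 / 7839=0.07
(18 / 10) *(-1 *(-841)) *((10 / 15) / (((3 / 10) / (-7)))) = -23548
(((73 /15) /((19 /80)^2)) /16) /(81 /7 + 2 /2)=5110 /11913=0.43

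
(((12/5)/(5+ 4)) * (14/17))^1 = 0.22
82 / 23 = 3.57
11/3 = 3.67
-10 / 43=-0.23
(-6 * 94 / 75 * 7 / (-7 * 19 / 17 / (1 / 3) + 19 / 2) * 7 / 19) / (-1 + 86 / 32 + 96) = 5011328 / 352651875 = 0.01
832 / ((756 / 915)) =63440 / 63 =1006.98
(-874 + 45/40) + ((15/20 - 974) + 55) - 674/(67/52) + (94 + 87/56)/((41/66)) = -2160.41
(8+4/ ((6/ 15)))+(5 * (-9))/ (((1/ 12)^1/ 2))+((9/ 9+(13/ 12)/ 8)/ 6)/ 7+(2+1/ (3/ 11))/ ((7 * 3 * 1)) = -67949/ 64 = -1061.70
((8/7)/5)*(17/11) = 136/385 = 0.35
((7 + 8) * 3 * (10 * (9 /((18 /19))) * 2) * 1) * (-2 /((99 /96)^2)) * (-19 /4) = 9241600 /121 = 76376.86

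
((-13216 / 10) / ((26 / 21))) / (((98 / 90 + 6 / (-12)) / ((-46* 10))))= 574499520 / 689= 833816.43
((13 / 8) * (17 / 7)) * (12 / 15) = 221 / 70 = 3.16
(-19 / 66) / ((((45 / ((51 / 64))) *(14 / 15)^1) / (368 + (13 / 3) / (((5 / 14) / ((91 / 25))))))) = -24961763 / 11088000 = -2.25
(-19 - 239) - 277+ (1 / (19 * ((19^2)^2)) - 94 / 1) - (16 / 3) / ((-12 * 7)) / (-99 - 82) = -17759797781206 / 28234956897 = -629.00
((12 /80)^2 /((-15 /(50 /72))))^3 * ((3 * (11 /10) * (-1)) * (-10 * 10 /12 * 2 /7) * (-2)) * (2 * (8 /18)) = 11 /696729600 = 0.00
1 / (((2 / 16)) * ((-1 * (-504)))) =1 / 63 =0.02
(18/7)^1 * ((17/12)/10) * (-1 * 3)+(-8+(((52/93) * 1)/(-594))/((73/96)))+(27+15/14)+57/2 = 4467405337/94095540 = 47.48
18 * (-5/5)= -18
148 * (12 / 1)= 1776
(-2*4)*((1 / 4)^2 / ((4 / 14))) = -7 / 4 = -1.75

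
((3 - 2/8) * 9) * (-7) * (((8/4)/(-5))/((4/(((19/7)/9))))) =209/40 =5.22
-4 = -4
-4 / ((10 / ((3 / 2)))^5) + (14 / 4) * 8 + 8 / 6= 70399271 / 2400000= 29.33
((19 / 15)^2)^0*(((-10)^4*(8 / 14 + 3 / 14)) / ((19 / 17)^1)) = 935000 / 133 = 7030.08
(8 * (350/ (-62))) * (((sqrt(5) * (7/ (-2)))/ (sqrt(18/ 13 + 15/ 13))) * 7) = 34300 * sqrt(2145)/ 1023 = 1552.86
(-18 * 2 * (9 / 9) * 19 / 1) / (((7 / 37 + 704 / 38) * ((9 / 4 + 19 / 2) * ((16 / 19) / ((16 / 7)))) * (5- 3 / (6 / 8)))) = -36544752 / 4328653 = -8.44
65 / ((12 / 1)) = 65 / 12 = 5.42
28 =28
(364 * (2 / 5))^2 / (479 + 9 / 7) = 1854944 / 42025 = 44.14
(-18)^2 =324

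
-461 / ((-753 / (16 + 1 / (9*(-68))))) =4513651 / 460836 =9.79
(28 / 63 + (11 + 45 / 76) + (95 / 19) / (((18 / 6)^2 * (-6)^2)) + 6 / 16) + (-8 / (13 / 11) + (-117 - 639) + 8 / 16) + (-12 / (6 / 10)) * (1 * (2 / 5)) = -121297199 / 160056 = -757.84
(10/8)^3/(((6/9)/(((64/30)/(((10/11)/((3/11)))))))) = 15/8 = 1.88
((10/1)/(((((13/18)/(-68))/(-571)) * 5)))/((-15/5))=-465936/13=-35841.23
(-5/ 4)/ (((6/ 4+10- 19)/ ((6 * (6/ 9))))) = 2/ 3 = 0.67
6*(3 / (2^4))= 9 / 8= 1.12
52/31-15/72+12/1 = 10021/744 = 13.47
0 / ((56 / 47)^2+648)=0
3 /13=0.23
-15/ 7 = -2.14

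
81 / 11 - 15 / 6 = 107 / 22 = 4.86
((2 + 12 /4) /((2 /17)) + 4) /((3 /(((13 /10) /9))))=403 /180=2.24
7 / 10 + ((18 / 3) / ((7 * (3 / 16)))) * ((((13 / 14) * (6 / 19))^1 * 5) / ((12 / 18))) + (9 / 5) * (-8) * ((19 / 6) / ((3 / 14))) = -1881051 / 9310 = -202.05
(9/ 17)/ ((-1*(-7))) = 9/ 119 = 0.08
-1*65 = -65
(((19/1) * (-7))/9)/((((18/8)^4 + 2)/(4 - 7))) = 34048/21219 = 1.60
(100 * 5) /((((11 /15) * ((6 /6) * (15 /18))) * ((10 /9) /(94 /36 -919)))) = -7422750 /11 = -674795.45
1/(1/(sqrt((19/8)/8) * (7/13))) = 7 * sqrt(19)/104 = 0.29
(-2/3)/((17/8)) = -16/51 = -0.31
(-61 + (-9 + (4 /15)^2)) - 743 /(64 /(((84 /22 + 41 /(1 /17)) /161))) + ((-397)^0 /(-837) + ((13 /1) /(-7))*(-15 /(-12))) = -291214530703 /2371723200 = -122.79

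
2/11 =0.18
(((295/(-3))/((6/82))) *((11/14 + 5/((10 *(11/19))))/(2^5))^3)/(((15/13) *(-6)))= 64415500201/2423467081728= 0.03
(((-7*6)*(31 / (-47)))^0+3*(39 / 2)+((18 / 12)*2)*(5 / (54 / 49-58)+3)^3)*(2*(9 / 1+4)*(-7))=-263444202463351 / 10835483936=-24313.10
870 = 870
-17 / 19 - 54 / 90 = -142 / 95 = -1.49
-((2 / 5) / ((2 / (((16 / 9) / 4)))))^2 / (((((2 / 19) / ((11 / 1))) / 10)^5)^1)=-797556440098000 / 81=-9846375803679.01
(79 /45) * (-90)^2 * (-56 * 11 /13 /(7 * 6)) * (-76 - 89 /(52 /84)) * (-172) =-102487218240 /169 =-606433244.02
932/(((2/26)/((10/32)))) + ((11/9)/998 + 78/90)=340158929/89820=3787.12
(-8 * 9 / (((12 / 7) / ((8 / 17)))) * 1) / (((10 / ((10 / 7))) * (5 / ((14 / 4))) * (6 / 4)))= -112 / 85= -1.32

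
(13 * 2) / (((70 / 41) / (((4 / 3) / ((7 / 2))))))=4264 / 735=5.80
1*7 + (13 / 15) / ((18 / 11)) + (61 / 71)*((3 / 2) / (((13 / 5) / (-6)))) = 1135309 / 249210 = 4.56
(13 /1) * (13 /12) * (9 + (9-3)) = 845 /4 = 211.25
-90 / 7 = -12.86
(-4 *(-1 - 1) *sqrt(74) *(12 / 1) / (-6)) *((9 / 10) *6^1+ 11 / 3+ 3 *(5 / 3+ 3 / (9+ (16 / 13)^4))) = -230147744 *sqrt(74) / 967755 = -2045.77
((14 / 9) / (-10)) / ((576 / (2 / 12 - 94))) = 3941 / 155520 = 0.03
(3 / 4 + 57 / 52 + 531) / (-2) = -6927 / 26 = -266.42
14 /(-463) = -14 /463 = -0.03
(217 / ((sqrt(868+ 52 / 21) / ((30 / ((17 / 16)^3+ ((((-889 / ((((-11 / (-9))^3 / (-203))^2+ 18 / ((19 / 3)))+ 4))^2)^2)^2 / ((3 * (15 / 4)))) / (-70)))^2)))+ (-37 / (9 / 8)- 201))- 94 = -327.89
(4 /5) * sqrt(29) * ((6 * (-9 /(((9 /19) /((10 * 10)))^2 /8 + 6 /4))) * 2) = -831744000 * sqrt(29) /14440027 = -310.18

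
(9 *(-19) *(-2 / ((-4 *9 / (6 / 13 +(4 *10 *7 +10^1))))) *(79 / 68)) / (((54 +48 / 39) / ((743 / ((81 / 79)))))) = -20792590492 / 494343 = -42061.06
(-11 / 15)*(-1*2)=22 / 15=1.47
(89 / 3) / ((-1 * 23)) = -89 / 69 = -1.29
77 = 77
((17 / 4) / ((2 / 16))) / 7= 34 / 7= 4.86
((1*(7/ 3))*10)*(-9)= -210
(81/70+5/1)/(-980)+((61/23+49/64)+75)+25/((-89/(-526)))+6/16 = 254492827969/1123393600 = 226.54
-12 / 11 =-1.09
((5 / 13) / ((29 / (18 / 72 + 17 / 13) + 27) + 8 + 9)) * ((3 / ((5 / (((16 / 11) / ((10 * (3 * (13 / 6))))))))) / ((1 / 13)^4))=41067 / 17435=2.36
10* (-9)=-90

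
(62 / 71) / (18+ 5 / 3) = 186 / 4189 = 0.04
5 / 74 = 0.07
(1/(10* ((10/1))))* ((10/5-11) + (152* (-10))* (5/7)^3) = -193087/34300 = -5.63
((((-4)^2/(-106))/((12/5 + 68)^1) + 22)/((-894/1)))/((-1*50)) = 51299/104240400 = 0.00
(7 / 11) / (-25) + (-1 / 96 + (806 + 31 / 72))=63866459 / 79200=806.39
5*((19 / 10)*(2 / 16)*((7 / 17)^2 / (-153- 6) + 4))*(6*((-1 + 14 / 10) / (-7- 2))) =-698269 / 551412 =-1.27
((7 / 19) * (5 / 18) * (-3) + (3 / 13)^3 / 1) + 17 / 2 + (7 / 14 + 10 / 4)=1403225 / 125229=11.21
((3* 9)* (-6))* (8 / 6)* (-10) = 2160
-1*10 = -10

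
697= 697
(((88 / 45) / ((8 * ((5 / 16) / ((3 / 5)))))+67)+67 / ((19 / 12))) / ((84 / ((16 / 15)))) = 3128876 / 2244375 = 1.39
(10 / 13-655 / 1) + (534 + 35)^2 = 4200388 / 13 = 323106.77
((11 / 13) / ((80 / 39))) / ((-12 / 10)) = -11 / 32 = -0.34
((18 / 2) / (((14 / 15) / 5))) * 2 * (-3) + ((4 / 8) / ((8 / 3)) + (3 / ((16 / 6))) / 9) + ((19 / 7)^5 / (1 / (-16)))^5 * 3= -4684693418054829432939671650087259020717 / 21457097914623438412912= -218328379573740856.19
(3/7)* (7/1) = 3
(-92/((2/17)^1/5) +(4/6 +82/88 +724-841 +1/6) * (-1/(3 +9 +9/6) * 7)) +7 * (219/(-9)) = -7164677/1782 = -4020.58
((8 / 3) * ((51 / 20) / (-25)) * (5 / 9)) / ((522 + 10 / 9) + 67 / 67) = -34 / 117925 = -0.00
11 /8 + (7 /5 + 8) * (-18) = -6713 /40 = -167.82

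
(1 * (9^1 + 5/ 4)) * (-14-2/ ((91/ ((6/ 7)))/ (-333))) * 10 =-504505/ 637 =-792.00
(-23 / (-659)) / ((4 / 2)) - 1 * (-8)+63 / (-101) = 984233 / 133118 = 7.39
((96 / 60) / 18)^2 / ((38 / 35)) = 56 / 7695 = 0.01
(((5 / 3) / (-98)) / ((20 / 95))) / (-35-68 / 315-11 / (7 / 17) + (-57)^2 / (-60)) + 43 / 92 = 44090111 / 94192084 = 0.47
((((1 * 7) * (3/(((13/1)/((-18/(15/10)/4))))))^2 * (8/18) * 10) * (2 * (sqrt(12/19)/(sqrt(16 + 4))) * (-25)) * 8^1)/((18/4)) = -313600 * sqrt(285)/3211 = -1648.76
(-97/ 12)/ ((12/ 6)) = -97/ 24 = -4.04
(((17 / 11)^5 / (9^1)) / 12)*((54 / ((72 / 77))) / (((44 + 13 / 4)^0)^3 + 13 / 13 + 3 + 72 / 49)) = 487010951 / 668332368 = 0.73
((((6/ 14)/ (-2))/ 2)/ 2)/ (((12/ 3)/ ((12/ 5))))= -9/ 280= -0.03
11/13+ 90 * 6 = 7031/13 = 540.85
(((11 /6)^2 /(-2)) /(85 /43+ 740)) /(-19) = 5203 /43646040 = 0.00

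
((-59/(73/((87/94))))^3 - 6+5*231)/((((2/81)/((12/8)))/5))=450910358145366525/1292445183712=348881.61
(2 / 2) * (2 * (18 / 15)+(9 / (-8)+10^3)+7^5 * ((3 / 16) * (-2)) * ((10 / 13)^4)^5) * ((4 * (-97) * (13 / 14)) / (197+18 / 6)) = -71387858502331837137371628547 / 40933768130512491098956000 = -1743.98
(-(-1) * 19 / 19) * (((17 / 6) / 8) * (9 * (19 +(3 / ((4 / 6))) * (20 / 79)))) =81141 / 1264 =64.19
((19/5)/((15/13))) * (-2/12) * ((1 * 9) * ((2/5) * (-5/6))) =247/150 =1.65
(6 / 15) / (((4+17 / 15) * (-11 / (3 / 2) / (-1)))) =9 / 847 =0.01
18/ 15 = 6/ 5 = 1.20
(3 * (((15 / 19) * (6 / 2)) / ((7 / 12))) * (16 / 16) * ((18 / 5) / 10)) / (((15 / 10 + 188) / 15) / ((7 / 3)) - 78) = -0.06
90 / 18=5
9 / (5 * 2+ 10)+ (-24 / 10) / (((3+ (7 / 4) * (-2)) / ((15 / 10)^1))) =153 / 20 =7.65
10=10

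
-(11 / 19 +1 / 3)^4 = -7311616 / 10556001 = -0.69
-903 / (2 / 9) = -8127 / 2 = -4063.50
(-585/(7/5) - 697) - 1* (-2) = -7790/7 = -1112.86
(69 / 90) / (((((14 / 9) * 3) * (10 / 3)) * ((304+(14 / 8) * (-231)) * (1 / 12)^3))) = -59616 / 70175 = -0.85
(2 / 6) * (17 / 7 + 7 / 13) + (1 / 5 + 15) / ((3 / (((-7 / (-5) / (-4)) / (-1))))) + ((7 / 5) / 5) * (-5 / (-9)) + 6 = 182594 / 20475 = 8.92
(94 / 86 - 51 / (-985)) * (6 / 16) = 18183 / 42355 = 0.43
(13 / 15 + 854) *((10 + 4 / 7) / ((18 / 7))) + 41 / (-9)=473836 / 135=3509.90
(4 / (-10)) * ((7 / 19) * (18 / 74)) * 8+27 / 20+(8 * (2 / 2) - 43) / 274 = 1801963 / 1926220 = 0.94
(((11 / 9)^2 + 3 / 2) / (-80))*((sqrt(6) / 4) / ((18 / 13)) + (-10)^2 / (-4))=2425 / 2592 - 1261*sqrt(6) / 186624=0.92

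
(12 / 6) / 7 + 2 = 16 / 7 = 2.29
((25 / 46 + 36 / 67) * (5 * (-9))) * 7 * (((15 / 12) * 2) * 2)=-5246325 / 3082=-1702.25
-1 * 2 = -2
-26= -26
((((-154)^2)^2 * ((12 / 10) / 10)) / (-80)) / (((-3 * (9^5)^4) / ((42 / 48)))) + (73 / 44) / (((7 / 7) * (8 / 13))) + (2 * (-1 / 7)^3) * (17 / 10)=492856864569984262562622179 / 183483487108087169464692000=2.69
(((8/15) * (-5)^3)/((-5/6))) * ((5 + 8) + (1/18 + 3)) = 11560/9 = 1284.44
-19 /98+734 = 71913 /98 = 733.81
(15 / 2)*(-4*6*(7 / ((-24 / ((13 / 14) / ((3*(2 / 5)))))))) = 325 / 8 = 40.62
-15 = -15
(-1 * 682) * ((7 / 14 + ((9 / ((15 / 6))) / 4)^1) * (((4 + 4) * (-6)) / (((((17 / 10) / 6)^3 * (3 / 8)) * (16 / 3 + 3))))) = 3167797248 / 4913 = 644778.60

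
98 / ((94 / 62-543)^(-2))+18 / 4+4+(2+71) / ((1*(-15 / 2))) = 828403164683 / 28830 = 28734067.45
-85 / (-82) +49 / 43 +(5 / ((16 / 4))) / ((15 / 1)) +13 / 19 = 1183247 / 401964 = 2.94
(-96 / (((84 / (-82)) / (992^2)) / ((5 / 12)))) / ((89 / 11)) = 8876257280 / 1869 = 4749201.33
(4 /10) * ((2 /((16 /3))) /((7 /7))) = 3 /20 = 0.15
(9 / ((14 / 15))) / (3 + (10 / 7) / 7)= 945 / 314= 3.01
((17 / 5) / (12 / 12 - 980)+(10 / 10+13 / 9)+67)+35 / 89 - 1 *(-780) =37439447 / 44055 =849.83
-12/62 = -6/31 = -0.19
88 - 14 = 74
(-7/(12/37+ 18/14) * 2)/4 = -1813/834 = -2.17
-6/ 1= -6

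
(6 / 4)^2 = 9 / 4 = 2.25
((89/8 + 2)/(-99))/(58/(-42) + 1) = 245/704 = 0.35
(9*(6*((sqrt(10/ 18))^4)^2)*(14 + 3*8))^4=1459988194.58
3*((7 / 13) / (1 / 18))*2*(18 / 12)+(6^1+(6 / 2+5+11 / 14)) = 18567 / 182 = 102.02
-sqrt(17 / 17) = -1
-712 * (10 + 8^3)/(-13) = 371664/13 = 28589.54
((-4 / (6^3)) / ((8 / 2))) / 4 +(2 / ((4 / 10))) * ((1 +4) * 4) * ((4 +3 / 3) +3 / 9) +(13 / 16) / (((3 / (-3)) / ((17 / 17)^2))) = 460097 / 864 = 532.52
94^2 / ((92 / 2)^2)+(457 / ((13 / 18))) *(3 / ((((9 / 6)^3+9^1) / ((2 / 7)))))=25419497 / 529529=48.00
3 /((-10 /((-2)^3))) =12 /5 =2.40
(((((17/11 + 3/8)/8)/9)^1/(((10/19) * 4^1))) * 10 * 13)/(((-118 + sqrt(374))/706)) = -869381461/85852800- 14735279 * sqrt(374)/171705600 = -11.79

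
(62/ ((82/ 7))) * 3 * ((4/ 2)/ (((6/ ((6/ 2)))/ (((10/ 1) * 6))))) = 39060/ 41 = 952.68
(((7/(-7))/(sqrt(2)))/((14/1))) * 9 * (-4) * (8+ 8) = 144 * sqrt(2)/7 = 29.09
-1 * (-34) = 34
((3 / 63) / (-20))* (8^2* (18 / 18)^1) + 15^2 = 23609 / 105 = 224.85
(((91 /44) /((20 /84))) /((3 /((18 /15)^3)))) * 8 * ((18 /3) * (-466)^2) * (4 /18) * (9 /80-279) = -111104795076912 /34375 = -3232139493.15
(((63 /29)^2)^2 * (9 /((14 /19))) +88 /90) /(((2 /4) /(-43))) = -747307565659 /31827645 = -23479.83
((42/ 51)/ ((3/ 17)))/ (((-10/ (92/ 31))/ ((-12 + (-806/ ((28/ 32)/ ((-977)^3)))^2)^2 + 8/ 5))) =-754181081883477477323289600000000000000000000000.00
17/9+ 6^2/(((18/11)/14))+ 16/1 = 2933/9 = 325.89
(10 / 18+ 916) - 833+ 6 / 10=3787 / 45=84.16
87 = 87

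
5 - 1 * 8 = -3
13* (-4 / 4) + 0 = -13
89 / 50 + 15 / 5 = 239 / 50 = 4.78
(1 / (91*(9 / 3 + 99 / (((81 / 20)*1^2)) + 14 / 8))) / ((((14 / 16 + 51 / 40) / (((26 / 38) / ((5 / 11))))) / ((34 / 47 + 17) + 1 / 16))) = 1324125 / 282501443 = 0.00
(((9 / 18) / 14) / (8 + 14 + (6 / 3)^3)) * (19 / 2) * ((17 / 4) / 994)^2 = 5491 / 26558407680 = 0.00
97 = 97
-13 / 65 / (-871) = 1 / 4355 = 0.00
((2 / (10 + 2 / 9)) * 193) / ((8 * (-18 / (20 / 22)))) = -965 / 4048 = -0.24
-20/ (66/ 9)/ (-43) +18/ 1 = 8544/ 473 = 18.06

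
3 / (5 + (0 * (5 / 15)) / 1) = 3 / 5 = 0.60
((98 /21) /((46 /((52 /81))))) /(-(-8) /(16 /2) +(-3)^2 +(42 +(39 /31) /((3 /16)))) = 0.00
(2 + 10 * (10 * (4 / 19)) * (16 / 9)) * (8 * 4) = 215744 / 171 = 1261.66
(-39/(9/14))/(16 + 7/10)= -1820/501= -3.63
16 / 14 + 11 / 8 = 141 / 56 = 2.52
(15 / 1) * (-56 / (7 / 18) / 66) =-360 / 11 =-32.73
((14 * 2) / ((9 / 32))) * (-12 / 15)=-3584 / 45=-79.64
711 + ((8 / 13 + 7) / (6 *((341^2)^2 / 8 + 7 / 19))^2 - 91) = 531957915856931469754217036 / 857996638478921725409925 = 620.00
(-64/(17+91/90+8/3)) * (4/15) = -1536/1861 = -0.83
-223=-223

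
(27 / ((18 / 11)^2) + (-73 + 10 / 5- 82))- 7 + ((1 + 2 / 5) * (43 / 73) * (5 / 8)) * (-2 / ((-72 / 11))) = -3148537 / 21024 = -149.76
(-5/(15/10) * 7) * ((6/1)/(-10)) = 14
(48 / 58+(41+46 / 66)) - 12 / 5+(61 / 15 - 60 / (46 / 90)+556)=3542303 / 7337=482.80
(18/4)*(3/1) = 27/2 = 13.50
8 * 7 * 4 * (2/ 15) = 448/ 15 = 29.87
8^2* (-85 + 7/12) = -16208/3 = -5402.67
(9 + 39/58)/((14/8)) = 1122/203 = 5.53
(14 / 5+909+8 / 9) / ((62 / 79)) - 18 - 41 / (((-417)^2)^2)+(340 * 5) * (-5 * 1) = -68943289034317169 / 9373589139510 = -7355.06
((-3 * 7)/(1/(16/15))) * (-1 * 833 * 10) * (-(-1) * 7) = 1306144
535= 535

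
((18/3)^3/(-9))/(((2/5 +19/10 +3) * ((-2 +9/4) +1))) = -192/53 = -3.62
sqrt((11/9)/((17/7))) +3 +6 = sqrt(1309)/51 +9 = 9.71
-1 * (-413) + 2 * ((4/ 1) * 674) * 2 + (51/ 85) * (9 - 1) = 56009/ 5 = 11201.80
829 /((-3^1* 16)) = -829 /48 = -17.27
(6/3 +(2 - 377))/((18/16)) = -2984/9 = -331.56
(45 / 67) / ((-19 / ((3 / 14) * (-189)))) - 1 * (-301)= 769991 / 2546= 302.43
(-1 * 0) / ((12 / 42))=0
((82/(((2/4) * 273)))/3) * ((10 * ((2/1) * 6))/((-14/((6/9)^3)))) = -26240/51597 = -0.51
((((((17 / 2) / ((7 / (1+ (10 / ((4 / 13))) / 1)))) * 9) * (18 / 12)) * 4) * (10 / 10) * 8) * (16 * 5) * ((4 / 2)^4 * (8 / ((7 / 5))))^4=1651039115673600000 / 16807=98235206501671.92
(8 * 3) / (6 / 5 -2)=-30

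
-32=-32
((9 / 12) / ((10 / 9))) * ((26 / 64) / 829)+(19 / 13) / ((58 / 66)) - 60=-23337079833 / 400042240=-58.34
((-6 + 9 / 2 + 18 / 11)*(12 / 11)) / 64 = 9 / 3872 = 0.00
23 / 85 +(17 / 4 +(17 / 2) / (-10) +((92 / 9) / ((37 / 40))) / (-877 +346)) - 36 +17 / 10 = -921342961 / 30059910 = -30.65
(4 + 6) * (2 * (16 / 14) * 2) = 45.71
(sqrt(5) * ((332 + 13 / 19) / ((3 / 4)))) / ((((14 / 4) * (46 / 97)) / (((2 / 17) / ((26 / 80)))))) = 9343040 * sqrt(5) / 96577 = 216.32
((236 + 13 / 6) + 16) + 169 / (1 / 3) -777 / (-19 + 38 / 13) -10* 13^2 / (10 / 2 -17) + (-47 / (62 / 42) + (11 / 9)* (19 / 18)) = 965400883 / 1049598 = 919.78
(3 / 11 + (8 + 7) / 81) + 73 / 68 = 30929 / 20196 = 1.53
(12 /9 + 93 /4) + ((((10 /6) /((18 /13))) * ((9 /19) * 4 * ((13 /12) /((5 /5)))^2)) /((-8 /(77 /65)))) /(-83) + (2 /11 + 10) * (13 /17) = 16497424487 /509585472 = 32.37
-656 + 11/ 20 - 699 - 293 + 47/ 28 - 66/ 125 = -1440512/ 875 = -1646.30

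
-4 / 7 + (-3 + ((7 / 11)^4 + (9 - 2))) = 368191 / 102487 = 3.59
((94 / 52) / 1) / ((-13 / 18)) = -423 / 169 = -2.50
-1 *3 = -3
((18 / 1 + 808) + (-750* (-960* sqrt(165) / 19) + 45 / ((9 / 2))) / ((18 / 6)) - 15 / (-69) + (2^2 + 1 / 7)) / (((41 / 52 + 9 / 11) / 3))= 304527.94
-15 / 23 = -0.65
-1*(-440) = 440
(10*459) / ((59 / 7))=32130 / 59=544.58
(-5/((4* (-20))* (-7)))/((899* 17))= -1/1711696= -0.00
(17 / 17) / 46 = 1 / 46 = 0.02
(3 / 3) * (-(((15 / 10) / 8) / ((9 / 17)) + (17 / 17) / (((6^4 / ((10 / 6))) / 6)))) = -469 / 1296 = -0.36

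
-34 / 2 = -17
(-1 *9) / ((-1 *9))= 1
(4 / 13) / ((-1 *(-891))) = 4 / 11583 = 0.00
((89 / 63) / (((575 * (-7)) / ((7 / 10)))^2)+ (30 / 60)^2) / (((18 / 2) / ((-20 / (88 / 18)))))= -0.11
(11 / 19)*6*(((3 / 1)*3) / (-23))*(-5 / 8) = 1485 / 1748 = 0.85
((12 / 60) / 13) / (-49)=-1 / 3185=-0.00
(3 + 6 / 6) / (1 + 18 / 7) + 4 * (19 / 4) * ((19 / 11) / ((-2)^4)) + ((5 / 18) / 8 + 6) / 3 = 307853 / 59400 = 5.18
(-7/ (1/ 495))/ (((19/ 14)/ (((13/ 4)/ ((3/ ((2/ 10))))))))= -21021/ 38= -553.18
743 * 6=4458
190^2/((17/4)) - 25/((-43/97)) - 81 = 6191214/731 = 8469.51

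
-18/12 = -3/2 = -1.50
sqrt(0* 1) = 0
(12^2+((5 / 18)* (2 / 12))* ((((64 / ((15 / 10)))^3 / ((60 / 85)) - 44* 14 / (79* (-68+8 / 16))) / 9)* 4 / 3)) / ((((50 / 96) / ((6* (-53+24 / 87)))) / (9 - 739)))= 5989584724834304 / 15031251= 398475464.54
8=8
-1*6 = -6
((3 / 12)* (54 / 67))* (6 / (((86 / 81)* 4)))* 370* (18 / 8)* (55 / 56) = 232.75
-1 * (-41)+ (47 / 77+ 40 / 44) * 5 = 3742 / 77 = 48.60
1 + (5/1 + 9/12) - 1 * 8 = -5/4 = -1.25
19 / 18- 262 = -4697 / 18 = -260.94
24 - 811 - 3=-790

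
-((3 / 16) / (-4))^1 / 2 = 3 / 128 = 0.02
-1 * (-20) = 20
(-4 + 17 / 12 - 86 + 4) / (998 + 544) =-1015 / 18504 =-0.05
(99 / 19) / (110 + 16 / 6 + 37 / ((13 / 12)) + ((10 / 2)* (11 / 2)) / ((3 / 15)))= 7722 / 421363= 0.02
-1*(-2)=2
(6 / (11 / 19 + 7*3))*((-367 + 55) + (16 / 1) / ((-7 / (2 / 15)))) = -623048 / 7175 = -86.84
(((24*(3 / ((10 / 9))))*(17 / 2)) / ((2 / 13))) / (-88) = -17901 / 440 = -40.68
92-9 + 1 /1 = 84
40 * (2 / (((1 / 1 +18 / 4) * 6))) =2.42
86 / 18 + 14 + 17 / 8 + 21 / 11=18067 / 792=22.81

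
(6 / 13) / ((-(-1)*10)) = 3 / 65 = 0.05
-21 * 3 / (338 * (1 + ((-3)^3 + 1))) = 63 / 8450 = 0.01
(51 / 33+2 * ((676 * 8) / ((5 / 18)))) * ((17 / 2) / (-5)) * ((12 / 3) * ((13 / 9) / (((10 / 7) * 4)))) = -3313137191 / 49500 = -66932.06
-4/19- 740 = -14064/19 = -740.21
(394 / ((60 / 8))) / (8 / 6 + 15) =788 / 245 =3.22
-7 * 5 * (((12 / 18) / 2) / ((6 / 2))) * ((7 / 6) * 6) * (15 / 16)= -1225 / 48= -25.52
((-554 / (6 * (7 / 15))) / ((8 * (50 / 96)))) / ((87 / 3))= -1662 / 1015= -1.64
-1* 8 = -8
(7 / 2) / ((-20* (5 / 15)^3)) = -189 / 40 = -4.72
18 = 18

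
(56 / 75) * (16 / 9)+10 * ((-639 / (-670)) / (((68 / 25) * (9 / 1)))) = 5280301 / 3075300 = 1.72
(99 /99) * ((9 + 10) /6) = 19 /6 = 3.17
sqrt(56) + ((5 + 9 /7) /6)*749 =2*sqrt(14) + 2354 /3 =792.15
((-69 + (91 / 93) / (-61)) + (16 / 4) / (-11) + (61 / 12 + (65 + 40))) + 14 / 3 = 11324977 / 249612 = 45.37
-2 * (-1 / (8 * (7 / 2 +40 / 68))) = 17 / 278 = 0.06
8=8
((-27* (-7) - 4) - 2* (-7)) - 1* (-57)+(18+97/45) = 12427/45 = 276.16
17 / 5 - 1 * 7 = -18 / 5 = -3.60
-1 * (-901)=901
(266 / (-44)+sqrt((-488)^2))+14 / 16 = 42489 / 88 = 482.83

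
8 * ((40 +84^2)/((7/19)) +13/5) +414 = 5408178/35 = 154519.37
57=57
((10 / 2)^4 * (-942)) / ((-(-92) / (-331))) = 97438125 / 46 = 2118220.11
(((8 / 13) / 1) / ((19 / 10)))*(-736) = -238.38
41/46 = 0.89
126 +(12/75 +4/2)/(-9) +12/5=3204/25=128.16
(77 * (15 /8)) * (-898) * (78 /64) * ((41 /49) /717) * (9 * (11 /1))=-3909243195 /214144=-18255.21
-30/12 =-5/2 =-2.50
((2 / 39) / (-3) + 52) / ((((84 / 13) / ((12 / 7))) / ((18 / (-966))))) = -6082 / 23667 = -0.26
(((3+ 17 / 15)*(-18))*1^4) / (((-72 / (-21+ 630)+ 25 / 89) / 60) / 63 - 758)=5081018544 / 51766288141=0.10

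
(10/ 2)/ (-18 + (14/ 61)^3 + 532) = 1134905/ 116670978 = 0.01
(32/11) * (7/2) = 112/11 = 10.18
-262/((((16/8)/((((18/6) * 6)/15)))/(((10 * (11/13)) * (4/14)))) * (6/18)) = -103752/91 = -1140.13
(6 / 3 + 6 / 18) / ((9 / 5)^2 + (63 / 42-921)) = -350 / 137439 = -0.00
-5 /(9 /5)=-25 /9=-2.78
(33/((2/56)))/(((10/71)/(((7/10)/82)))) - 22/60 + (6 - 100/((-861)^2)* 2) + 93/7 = 74.92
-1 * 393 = -393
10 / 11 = 0.91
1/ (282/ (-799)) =-17/ 6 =-2.83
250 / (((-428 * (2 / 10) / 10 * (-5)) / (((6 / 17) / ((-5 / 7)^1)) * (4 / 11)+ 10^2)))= 11666500 / 20009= 583.06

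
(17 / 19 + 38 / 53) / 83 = 0.02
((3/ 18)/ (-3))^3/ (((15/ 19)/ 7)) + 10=874667/ 87480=10.00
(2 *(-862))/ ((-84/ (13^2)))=72839/ 21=3468.52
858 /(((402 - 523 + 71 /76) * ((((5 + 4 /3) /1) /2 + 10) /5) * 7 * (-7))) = 391248 /7064575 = 0.06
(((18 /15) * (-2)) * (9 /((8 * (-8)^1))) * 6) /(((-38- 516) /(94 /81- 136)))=5461 /11080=0.49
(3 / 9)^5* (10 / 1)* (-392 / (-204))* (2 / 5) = 392 / 12393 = 0.03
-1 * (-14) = 14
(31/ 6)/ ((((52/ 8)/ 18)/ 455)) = 6510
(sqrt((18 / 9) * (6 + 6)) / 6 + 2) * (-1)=-2 - sqrt(6) / 3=-2.82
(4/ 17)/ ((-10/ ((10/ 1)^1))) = -4/ 17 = -0.24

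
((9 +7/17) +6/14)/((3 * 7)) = 1171/2499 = 0.47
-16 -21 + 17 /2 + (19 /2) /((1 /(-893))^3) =-6765158620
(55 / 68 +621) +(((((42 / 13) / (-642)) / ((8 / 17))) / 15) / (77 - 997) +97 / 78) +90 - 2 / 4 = 1860209853623 / 2610628800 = 712.55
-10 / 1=-10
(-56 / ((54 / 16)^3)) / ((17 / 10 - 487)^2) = -2867200 / 463566319947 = -0.00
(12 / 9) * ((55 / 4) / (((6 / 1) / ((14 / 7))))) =6.11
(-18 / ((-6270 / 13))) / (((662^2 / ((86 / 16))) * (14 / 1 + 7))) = 559 / 25646038880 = 0.00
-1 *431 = -431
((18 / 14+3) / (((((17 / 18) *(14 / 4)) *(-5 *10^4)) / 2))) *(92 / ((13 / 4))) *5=-0.01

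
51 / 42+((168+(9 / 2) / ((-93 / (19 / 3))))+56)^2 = 1346476801 / 26908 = 50040.02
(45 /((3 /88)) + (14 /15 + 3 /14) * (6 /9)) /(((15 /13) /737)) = 843616.68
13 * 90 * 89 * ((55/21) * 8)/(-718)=-7636200/2513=-3038.68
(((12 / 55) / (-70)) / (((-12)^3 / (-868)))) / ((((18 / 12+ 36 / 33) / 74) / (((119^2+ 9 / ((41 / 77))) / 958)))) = -333372109 / 503740350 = -0.66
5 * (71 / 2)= 355 / 2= 177.50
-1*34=-34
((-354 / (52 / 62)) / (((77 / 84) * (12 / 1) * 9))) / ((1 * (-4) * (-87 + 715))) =1829 / 1077648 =0.00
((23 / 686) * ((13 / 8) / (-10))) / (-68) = 0.00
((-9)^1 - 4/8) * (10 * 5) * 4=-1900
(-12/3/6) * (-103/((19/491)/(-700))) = -70802200/57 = -1242143.86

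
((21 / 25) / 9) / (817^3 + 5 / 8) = 56 / 327203108175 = 0.00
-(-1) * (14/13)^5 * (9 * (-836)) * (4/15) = -5395450368/1856465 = -2906.30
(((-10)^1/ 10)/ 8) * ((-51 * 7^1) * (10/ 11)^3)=44625/ 1331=33.53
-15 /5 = -3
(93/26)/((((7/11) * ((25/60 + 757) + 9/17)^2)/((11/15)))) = 78050808/10877982406655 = 0.00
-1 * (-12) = 12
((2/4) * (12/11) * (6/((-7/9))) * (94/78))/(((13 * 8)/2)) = -1269/13013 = -0.10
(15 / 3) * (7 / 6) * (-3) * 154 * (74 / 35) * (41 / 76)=-3073.92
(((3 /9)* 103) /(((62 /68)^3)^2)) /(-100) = -39778713712 /66562776075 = -0.60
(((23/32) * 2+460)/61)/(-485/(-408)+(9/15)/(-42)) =13178655/2046062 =6.44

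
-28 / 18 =-14 / 9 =-1.56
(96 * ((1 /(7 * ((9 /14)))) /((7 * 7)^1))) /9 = 64 /1323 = 0.05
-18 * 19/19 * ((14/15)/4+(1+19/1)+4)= -2181/5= -436.20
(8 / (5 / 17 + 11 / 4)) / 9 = 544 / 1863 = 0.29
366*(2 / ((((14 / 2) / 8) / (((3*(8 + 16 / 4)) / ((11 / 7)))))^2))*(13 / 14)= 394647552 / 847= 465935.72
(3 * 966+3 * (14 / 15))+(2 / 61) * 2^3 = 884824 / 305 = 2901.06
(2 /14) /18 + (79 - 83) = -3.99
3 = 3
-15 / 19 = -0.79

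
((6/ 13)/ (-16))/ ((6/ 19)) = -19/ 208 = -0.09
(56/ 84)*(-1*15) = -10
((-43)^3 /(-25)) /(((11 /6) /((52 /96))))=1033591 /1100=939.63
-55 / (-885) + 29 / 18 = 1777 / 1062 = 1.67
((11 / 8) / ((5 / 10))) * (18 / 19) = 2.61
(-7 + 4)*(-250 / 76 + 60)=-6465 / 38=-170.13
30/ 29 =1.03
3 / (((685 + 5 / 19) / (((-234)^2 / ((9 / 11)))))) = 317889 / 1085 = 292.99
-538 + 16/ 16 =-537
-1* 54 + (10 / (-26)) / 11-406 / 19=-204871 / 2717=-75.40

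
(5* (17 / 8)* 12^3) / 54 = 340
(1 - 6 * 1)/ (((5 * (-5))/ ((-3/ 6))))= -1/ 10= -0.10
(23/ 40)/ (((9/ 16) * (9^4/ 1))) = 46/ 295245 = 0.00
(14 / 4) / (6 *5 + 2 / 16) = 28 / 241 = 0.12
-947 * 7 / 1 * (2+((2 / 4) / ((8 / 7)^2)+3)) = -4567381 / 128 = -35682.66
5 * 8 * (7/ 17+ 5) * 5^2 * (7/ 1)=644000/ 17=37882.35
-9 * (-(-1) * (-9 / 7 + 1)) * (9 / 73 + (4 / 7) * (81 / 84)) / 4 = 10854 / 25039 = 0.43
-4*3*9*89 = -9612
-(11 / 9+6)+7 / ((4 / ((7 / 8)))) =-1639 / 288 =-5.69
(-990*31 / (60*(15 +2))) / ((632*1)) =-1023 / 21488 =-0.05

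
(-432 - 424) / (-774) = 428 / 387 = 1.11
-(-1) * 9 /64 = 9 /64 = 0.14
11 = 11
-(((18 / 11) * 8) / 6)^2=-576 / 121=-4.76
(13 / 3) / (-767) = -1 / 177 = -0.01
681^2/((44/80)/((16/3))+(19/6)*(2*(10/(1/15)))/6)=445210560/152099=2927.11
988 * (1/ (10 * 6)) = 16.47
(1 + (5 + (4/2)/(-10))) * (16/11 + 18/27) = 406/33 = 12.30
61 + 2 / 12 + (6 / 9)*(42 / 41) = 15215 / 246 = 61.85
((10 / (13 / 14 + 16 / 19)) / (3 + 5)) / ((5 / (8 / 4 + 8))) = 665 / 471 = 1.41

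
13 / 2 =6.50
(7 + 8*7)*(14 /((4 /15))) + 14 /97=641683 /194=3307.64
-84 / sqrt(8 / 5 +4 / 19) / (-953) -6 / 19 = -6 / 19 +42 * sqrt(4085) / 40979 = -0.25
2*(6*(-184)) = -2208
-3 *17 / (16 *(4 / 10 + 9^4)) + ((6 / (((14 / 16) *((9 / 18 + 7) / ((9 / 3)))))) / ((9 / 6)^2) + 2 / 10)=78185113 / 55115760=1.42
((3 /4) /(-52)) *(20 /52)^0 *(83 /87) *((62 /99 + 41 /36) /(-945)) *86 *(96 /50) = 831577 /195945750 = 0.00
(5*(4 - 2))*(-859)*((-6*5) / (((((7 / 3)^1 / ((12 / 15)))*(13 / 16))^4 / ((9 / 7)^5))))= 827164470785605632 / 28813484238175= 28707.55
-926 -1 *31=-957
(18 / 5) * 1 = 18 / 5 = 3.60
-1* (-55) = 55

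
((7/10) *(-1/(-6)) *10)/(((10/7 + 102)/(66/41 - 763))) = -1529633/178104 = -8.59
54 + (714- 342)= 426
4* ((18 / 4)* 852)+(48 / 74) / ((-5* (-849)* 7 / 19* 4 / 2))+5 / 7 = 5620675811 / 366485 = 15336.71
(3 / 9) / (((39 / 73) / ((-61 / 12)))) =-4453 / 1404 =-3.17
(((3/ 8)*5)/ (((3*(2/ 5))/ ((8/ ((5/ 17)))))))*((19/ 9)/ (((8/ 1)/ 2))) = 1615/ 72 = 22.43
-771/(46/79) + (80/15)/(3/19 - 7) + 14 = -11758667/8970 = -1310.89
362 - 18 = 344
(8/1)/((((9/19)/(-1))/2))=-304/9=-33.78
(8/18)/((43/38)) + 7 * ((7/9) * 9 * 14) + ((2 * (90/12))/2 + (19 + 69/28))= 7751609/10836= 715.36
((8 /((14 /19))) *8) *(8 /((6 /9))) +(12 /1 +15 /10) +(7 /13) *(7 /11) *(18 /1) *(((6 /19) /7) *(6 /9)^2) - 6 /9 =120417967 /114114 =1055.24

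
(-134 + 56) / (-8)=39 / 4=9.75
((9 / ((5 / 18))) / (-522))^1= -9 / 145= -0.06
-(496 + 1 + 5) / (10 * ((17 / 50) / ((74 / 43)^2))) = -13744760 / 31433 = -437.27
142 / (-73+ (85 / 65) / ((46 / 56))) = -42458 / 21351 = -1.99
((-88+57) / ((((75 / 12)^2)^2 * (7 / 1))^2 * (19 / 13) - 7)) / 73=-26411008 / 10370330375191227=-0.00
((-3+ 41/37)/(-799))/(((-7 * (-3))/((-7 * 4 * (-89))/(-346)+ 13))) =590/902541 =0.00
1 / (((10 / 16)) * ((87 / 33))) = 88 / 145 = 0.61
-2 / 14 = -1 / 7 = -0.14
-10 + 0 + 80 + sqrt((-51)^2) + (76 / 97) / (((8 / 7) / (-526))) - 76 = -30614 / 97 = -315.61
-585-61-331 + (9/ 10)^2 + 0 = -97619/ 100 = -976.19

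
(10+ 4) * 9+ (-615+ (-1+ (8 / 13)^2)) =-82746 / 169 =-489.62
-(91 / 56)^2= -169 / 64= -2.64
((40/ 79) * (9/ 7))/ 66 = 60/ 6083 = 0.01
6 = 6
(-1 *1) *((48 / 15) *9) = -144 / 5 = -28.80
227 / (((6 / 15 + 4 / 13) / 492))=3629730 / 23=157814.35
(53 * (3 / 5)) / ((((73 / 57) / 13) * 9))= 13091 / 365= 35.87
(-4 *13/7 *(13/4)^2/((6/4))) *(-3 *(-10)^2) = 109850/7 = 15692.86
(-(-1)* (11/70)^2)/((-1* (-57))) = 121/279300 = 0.00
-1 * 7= -7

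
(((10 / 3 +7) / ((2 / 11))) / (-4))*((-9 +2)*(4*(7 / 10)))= 278.48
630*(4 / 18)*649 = 90860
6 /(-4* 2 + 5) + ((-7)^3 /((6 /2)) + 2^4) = -301 /3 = -100.33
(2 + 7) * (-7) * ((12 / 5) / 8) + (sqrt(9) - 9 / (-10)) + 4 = -11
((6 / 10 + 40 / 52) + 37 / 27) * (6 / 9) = 9616 / 5265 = 1.83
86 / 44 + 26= 615 / 22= 27.95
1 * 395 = 395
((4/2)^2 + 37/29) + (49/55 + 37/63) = 678683/100485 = 6.75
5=5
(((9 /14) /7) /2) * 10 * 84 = 270 /7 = 38.57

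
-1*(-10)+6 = 16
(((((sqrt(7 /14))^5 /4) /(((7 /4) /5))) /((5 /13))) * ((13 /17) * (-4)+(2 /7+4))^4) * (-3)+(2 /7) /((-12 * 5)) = -2215062798 * sqrt(2) /1403737447-1 /210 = -2.24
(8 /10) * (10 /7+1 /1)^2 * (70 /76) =578 /133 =4.35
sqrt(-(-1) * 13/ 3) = 2.08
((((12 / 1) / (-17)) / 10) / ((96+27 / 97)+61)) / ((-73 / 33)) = 9603 / 47331740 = 0.00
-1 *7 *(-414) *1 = 2898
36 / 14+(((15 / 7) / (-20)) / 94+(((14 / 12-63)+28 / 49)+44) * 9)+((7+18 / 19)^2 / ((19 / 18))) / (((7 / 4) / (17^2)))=175632402243 / 18052888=9728.77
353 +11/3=1070/3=356.67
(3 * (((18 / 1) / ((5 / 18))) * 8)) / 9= 864 / 5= 172.80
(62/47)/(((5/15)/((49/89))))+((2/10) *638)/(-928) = 683107/334640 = 2.04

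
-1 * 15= -15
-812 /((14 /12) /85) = -59160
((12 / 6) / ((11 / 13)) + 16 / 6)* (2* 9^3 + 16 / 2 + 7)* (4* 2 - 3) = 407530 / 11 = 37048.18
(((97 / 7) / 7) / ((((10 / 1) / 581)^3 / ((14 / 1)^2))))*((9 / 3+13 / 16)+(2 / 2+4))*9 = 24141361176513 / 4000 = 6035340294.13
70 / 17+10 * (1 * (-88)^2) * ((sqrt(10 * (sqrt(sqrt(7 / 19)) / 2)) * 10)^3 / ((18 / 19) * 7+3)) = 70 / 17+387200000 * 19^(5 / 8) * sqrt(5) * 7^(3 / 8) / 183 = 61816164.59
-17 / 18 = -0.94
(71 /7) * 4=284 /7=40.57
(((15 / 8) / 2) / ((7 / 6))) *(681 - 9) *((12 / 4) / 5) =324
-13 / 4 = -3.25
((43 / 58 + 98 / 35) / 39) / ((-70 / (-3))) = 79 / 20300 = 0.00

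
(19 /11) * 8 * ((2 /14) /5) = 152 /385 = 0.39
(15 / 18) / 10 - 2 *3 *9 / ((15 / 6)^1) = -1291 / 60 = -21.52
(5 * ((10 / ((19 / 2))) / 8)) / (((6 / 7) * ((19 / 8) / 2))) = 700 / 1083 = 0.65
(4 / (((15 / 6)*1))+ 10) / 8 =1.45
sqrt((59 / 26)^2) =59 / 26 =2.27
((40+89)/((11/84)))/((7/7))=10836/11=985.09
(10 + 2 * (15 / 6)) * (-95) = -1425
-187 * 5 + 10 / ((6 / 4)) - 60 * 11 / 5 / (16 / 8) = -2983 / 3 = -994.33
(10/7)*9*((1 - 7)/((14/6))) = -1620/49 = -33.06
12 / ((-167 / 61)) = -732 / 167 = -4.38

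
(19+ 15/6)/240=43/480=0.09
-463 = -463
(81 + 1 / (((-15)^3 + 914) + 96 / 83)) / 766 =8268722 / 78195961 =0.11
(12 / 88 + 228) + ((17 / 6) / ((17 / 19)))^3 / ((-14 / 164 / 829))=-2562538879 / 8316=-308145.61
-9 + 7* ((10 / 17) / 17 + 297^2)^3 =115966026145699469519596 / 24137569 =4804378856284138.20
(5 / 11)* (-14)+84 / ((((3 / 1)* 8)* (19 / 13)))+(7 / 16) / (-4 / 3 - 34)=-1411221 / 354464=-3.98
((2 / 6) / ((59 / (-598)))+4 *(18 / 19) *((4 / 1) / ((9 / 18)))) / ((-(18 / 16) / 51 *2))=-6160120 / 10089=-610.58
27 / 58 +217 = 12613 / 58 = 217.47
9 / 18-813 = -812.50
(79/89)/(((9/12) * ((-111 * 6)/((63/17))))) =-1106/167943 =-0.01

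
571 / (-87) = -571 / 87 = -6.56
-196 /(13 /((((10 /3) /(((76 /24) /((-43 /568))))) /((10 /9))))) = 18963 /17537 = 1.08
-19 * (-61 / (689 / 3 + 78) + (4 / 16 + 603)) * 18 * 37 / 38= -741413511 / 3692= -200816.23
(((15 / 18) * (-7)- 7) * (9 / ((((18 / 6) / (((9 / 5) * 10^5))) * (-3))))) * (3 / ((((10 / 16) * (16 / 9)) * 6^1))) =1039500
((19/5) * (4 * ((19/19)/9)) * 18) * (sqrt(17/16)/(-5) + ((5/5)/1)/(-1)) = -152/5 - 38 * sqrt(17)/25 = -36.67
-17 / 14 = -1.21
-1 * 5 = -5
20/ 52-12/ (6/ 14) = -359/ 13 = -27.62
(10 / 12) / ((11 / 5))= 25 / 66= 0.38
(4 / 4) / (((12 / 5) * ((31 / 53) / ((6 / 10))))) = 53 / 124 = 0.43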